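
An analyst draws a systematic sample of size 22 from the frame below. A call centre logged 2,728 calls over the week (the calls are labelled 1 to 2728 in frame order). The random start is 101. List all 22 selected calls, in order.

k = N/n = 2728/22 = 124
call 1: 101
call 2: 101 + 124 = 225
call 3: 225 + 124 = 349
call 4: 349 + 124 = 473
call 5: 473 + 124 = 597
call 6: 597 + 124 = 721
call 7: 721 + 124 = 845
call 8: 845 + 124 = 969
call 9: 969 + 124 = 1093
call 10: 1093 + 124 = 1217
call 11: 1217 + 124 = 1341
call 12: 1341 + 124 = 1465
call 13: 1465 + 124 = 1589
call 14: 1589 + 124 = 1713
call 15: 1713 + 124 = 1837
call 16: 1837 + 124 = 1961
call 17: 1961 + 124 = 2085
call 18: 2085 + 124 = 2209
call 19: 2209 + 124 = 2333
call 20: 2333 + 124 = 2457
call 21: 2457 + 124 = 2581
call 22: 2581 + 124 = 2705

101, 225, 349, 473, 597, 721, 845, 969, 1093, 1217, 1341, 1465, 1589, 1713, 1837, 1961, 2085, 2209, 2333, 2457, 2581, 2705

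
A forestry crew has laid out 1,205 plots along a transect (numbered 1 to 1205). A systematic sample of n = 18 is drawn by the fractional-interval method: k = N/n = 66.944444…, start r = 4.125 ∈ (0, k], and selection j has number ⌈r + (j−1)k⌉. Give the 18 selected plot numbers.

5, 72, 139, 205, 272, 339, 406, 473, 540, 607, 674, 741, 808, 875, 942, 1009, 1076, 1143

j=1: r + 0k = 4.125 → ⌈·⌉ = 5
j=2: r + 1k = 71.069444… → ⌈·⌉ = 72
j=3: r + 2k = 138.013888… → ⌈·⌉ = 139
j=4: r + 3k = 204.958333… → ⌈·⌉ = 205
j=5: r + 4k = 271.902777… → ⌈·⌉ = 272
j=6: r + 5k = 338.847222… → ⌈·⌉ = 339
j=7: r + 6k = 405.791666… → ⌈·⌉ = 406
j=8: r + 7k = 472.736111… → ⌈·⌉ = 473
j=9: r + 8k = 539.680555… → ⌈·⌉ = 540
j=10: r + 9k = 606.625 → ⌈·⌉ = 607
j=11: r + 10k = 673.569444… → ⌈·⌉ = 674
j=12: r + 11k = 740.513888… → ⌈·⌉ = 741
j=13: r + 12k = 807.458333… → ⌈·⌉ = 808
j=14: r + 13k = 874.402777… → ⌈·⌉ = 875
j=15: r + 14k = 941.347222… → ⌈·⌉ = 942
j=16: r + 15k = 1008.291666… → ⌈·⌉ = 1009
j=17: r + 16k = 1075.236111… → ⌈·⌉ = 1076
j=18: r + 17k = 1142.180555… → ⌈·⌉ = 1143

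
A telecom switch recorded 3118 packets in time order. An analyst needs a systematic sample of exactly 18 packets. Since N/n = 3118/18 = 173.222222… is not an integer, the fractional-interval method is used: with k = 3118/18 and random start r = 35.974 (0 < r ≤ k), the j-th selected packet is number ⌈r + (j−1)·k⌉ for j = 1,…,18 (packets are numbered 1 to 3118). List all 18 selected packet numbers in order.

36, 210, 383, 556, 729, 903, 1076, 1249, 1422, 1595, 1769, 1942, 2115, 2288, 2462, 2635, 2808, 2981

j=1: r + 0k = 35.974 → ⌈·⌉ = 36
j=2: r + 1k = 209.196222… → ⌈·⌉ = 210
j=3: r + 2k = 382.418444… → ⌈·⌉ = 383
j=4: r + 3k = 555.640666… → ⌈·⌉ = 556
j=5: r + 4k = 728.862888… → ⌈·⌉ = 729
j=6: r + 5k = 902.085111… → ⌈·⌉ = 903
j=7: r + 6k = 1075.307333… → ⌈·⌉ = 1076
j=8: r + 7k = 1248.529555… → ⌈·⌉ = 1249
j=9: r + 8k = 1421.751777… → ⌈·⌉ = 1422
j=10: r + 9k = 1594.974 → ⌈·⌉ = 1595
j=11: r + 10k = 1768.196222… → ⌈·⌉ = 1769
j=12: r + 11k = 1941.418444… → ⌈·⌉ = 1942
j=13: r + 12k = 2114.640666… → ⌈·⌉ = 2115
j=14: r + 13k = 2287.862888… → ⌈·⌉ = 2288
j=15: r + 14k = 2461.085111… → ⌈·⌉ = 2462
j=16: r + 15k = 2634.307333… → ⌈·⌉ = 2635
j=17: r + 16k = 2807.529555… → ⌈·⌉ = 2808
j=18: r + 17k = 2980.751777… → ⌈·⌉ = 2981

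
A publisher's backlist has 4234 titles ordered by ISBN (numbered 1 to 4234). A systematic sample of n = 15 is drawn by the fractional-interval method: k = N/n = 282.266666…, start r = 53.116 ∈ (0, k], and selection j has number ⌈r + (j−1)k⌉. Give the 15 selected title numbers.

54, 336, 618, 900, 1183, 1465, 1747, 2029, 2312, 2594, 2876, 3159, 3441, 3723, 4005

j=1: r + 0k = 53.116 → ⌈·⌉ = 54
j=2: r + 1k = 335.382666… → ⌈·⌉ = 336
j=3: r + 2k = 617.649333… → ⌈·⌉ = 618
j=4: r + 3k = 899.916 → ⌈·⌉ = 900
j=5: r + 4k = 1182.182666… → ⌈·⌉ = 1183
j=6: r + 5k = 1464.449333… → ⌈·⌉ = 1465
j=7: r + 6k = 1746.716 → ⌈·⌉ = 1747
j=8: r + 7k = 2028.982666… → ⌈·⌉ = 2029
j=9: r + 8k = 2311.249333… → ⌈·⌉ = 2312
j=10: r + 9k = 2593.516 → ⌈·⌉ = 2594
j=11: r + 10k = 2875.782666… → ⌈·⌉ = 2876
j=12: r + 11k = 3158.049333… → ⌈·⌉ = 3159
j=13: r + 12k = 3440.316 → ⌈·⌉ = 3441
j=14: r + 13k = 3722.582666… → ⌈·⌉ = 3723
j=15: r + 14k = 4004.849333… → ⌈·⌉ = 4005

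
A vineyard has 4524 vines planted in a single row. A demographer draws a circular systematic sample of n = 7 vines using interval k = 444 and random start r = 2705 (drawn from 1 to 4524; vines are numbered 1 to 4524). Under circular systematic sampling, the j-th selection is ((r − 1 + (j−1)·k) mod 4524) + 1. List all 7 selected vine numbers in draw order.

Selection 1: 2705
Selection 2: 2705 + 444 = 3149
Selection 3: 3149 + 444 = 3593
Selection 4: 3593 + 444 = 4037
Selection 5: 4037 + 444 = 4481
Selection 6: 4481 + 444 = 4925 → 4925 − 4524 = 401
Selection 7: 401 + 444 = 845

2705, 3149, 3593, 4037, 4481, 401, 845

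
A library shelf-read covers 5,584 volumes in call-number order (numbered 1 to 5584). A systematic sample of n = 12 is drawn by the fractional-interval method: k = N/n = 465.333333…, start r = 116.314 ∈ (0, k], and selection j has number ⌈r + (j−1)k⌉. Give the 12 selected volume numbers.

j=1: r + 0k = 116.314 → ⌈·⌉ = 117
j=2: r + 1k = 581.647333… → ⌈·⌉ = 582
j=3: r + 2k = 1046.980666… → ⌈·⌉ = 1047
j=4: r + 3k = 1512.314 → ⌈·⌉ = 1513
j=5: r + 4k = 1977.647333… → ⌈·⌉ = 1978
j=6: r + 5k = 2442.980666… → ⌈·⌉ = 2443
j=7: r + 6k = 2908.314 → ⌈·⌉ = 2909
j=8: r + 7k = 3373.647333… → ⌈·⌉ = 3374
j=9: r + 8k = 3838.980666… → ⌈·⌉ = 3839
j=10: r + 9k = 4304.314 → ⌈·⌉ = 4305
j=11: r + 10k = 4769.647333… → ⌈·⌉ = 4770
j=12: r + 11k = 5234.980666… → ⌈·⌉ = 5235

117, 582, 1047, 1513, 1978, 2443, 2909, 3374, 3839, 4305, 4770, 5235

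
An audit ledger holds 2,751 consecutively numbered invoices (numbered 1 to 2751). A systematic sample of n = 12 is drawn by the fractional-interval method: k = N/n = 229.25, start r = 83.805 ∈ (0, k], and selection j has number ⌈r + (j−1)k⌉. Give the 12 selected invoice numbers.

84, 314, 543, 772, 1001, 1231, 1460, 1689, 1918, 2148, 2377, 2606

j=1: r + 0k = 83.805 → ⌈·⌉ = 84
j=2: r + 1k = 313.055 → ⌈·⌉ = 314
j=3: r + 2k = 542.305 → ⌈·⌉ = 543
j=4: r + 3k = 771.555 → ⌈·⌉ = 772
j=5: r + 4k = 1000.805 → ⌈·⌉ = 1001
j=6: r + 5k = 1230.055 → ⌈·⌉ = 1231
j=7: r + 6k = 1459.305 → ⌈·⌉ = 1460
j=8: r + 7k = 1688.555 → ⌈·⌉ = 1689
j=9: r + 8k = 1917.805 → ⌈·⌉ = 1918
j=10: r + 9k = 2147.055 → ⌈·⌉ = 2148
j=11: r + 10k = 2376.305 → ⌈·⌉ = 2377
j=12: r + 11k = 2605.555 → ⌈·⌉ = 2606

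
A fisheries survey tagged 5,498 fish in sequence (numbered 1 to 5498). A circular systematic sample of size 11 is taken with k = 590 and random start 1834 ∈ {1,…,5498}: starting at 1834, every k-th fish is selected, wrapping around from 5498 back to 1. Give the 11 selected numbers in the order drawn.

1834, 2424, 3014, 3604, 4194, 4784, 5374, 466, 1056, 1646, 2236

Selection 1: 1834
Selection 2: 1834 + 590 = 2424
Selection 3: 2424 + 590 = 3014
Selection 4: 3014 + 590 = 3604
Selection 5: 3604 + 590 = 4194
Selection 6: 4194 + 590 = 4784
Selection 7: 4784 + 590 = 5374
Selection 8: 5374 + 590 = 5964 → 5964 − 5498 = 466
Selection 9: 466 + 590 = 1056
Selection 10: 1056 + 590 = 1646
Selection 11: 1646 + 590 = 2236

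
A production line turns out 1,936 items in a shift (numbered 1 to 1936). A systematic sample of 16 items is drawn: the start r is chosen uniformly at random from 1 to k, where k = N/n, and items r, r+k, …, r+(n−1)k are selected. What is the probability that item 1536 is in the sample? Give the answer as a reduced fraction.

k = 1936/16 = 121.
Item 1536 is selected iff r ≡ 1536 (mod 121); exactly one such r in {1,…,121}.
Inclusion probability = 1/121.

1/121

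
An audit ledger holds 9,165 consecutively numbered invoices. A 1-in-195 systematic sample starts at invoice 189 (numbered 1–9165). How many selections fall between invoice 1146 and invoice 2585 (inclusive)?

8

k = 195
First selection ≥ 1146: 189 + ⌈(1146−189)/195⌉·195 = 189 + 5×195 = 1164
Last selection ≤ 2585: 189 + ⌊(2585−189)/195⌋·195 = 189 + 12×195 = 2529
Count = 12 − 5 + 1 = 8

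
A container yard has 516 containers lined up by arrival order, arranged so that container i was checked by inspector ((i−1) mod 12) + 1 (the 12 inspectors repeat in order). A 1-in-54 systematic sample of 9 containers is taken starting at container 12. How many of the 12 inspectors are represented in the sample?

2

Consecutive selections differ by k = 54, so their inspector numbers differ by 54 mod 12 = 6.
gcd(54, 12) = 6, so the sample visits 12/6 = 2 distinct residues mod 12.
Start 12 is inspector 12; the inspectors hit are 6, 12.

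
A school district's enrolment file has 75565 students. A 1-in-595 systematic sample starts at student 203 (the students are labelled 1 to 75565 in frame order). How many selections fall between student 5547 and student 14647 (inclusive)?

k = 595
First selection ≥ 5547: 203 + ⌈(5547−203)/595⌉·595 = 203 + 9×595 = 5558
Last selection ≤ 14647: 203 + ⌊(14647−203)/595⌋·595 = 203 + 24×595 = 14483
Count = 24 − 9 + 1 = 16

16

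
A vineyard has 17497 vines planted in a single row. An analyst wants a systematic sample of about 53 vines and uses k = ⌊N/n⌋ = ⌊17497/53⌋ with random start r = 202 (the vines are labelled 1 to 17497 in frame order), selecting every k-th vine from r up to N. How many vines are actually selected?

k = ⌊17497/53⌋ = 330
Achieved size = ⌊(17497 − 202)/330⌋ + 1 = ⌊17295/330⌋ + 1 = 52 + 1 = 53
(last selection: 202 + 52×330 = 17362 ≤ 17497; next would be 17692 > 17497)

53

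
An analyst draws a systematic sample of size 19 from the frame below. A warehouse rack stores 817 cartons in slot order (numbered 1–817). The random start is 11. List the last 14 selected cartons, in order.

k = N/n = 817/19 = 43
6th selection = 11 + 5×43 = 226
7th: 226 + 43 = 269
8th: 269 + 43 = 312
9th: 312 + 43 = 355
10th: 355 + 43 = 398
11th: 398 + 43 = 441
12th: 441 + 43 = 484
13th: 484 + 43 = 527
14th: 527 + 43 = 570
15th: 570 + 43 = 613
16th: 613 + 43 = 656
17th: 656 + 43 = 699
18th: 699 + 43 = 742
19th: 742 + 43 = 785

226, 269, 312, 355, 398, 441, 484, 527, 570, 613, 656, 699, 742, 785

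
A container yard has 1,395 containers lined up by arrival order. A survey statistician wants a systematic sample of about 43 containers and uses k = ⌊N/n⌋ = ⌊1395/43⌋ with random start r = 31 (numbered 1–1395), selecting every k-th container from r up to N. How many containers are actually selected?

k = ⌊1395/43⌋ = 32
Achieved size = ⌊(1395 − 31)/32⌋ + 1 = ⌊1364/32⌋ + 1 = 42 + 1 = 43
(last selection: 31 + 42×32 = 1375 ≤ 1395; next would be 1407 > 1395)

43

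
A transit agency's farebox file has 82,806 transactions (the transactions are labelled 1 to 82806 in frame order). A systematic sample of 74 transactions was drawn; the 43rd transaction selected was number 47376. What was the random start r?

378

k = 82806/74 = 1119
r = 47376 − (43−1)×1119 = 47376 − 46998 = 378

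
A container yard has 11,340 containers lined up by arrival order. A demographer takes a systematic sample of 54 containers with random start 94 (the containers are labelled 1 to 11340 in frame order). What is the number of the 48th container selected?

k = 11340/54 = 210
48th selection = r + (48−1)·k = 94 + 47×210 = 94 + 9870 = 9964

9964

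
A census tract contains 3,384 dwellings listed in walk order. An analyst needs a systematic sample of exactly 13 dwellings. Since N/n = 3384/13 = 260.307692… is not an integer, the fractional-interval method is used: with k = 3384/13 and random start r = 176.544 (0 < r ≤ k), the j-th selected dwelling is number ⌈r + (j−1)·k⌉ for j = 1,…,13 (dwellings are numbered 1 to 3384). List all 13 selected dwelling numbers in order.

177, 437, 698, 958, 1218, 1479, 1739, 1999, 2260, 2520, 2780, 3040, 3301

j=1: r + 0k = 176.544 → ⌈·⌉ = 177
j=2: r + 1k = 436.851692… → ⌈·⌉ = 437
j=3: r + 2k = 697.159384… → ⌈·⌉ = 698
j=4: r + 3k = 957.467076… → ⌈·⌉ = 958
j=5: r + 4k = 1217.774769… → ⌈·⌉ = 1218
j=6: r + 5k = 1478.082461… → ⌈·⌉ = 1479
j=7: r + 6k = 1738.390153… → ⌈·⌉ = 1739
j=8: r + 7k = 1998.697846… → ⌈·⌉ = 1999
j=9: r + 8k = 2259.005538… → ⌈·⌉ = 2260
j=10: r + 9k = 2519.313230… → ⌈·⌉ = 2520
j=11: r + 10k = 2779.620923… → ⌈·⌉ = 2780
j=12: r + 11k = 3039.928615… → ⌈·⌉ = 3040
j=13: r + 12k = 3300.236307… → ⌈·⌉ = 3301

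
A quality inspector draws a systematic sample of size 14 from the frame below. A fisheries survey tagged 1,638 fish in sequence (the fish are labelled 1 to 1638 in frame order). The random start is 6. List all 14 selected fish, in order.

k = N/n = 1638/14 = 117
fish 1: 6
fish 2: 6 + 117 = 123
fish 3: 123 + 117 = 240
fish 4: 240 + 117 = 357
fish 5: 357 + 117 = 474
fish 6: 474 + 117 = 591
fish 7: 591 + 117 = 708
fish 8: 708 + 117 = 825
fish 9: 825 + 117 = 942
fish 10: 942 + 117 = 1059
fish 11: 1059 + 117 = 1176
fish 12: 1176 + 117 = 1293
fish 13: 1293 + 117 = 1410
fish 14: 1410 + 117 = 1527

6, 123, 240, 357, 474, 591, 708, 825, 942, 1059, 1176, 1293, 1410, 1527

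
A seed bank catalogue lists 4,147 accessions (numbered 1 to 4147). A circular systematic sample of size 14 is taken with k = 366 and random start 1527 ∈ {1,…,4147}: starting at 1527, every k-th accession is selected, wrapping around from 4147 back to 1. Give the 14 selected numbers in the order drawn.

1527, 1893, 2259, 2625, 2991, 3357, 3723, 4089, 308, 674, 1040, 1406, 1772, 2138

Selection 1: 1527
Selection 2: 1527 + 366 = 1893
Selection 3: 1893 + 366 = 2259
Selection 4: 2259 + 366 = 2625
Selection 5: 2625 + 366 = 2991
Selection 6: 2991 + 366 = 3357
Selection 7: 3357 + 366 = 3723
Selection 8: 3723 + 366 = 4089
Selection 9: 4089 + 366 = 4455 → 4455 − 4147 = 308
Selection 10: 308 + 366 = 674
Selection 11: 674 + 366 = 1040
Selection 12: 1040 + 366 = 1406
Selection 13: 1406 + 366 = 1772
Selection 14: 1772 + 366 = 2138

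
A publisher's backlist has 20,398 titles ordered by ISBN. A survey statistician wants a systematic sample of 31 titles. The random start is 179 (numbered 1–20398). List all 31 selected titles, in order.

k = N/n = 20398/31 = 658
title 1: 179
title 2: 179 + 658 = 837
title 3: 837 + 658 = 1495
title 4: 1495 + 658 = 2153
title 5: 2153 + 658 = 2811
title 6: 2811 + 658 = 3469
title 7: 3469 + 658 = 4127
title 8: 4127 + 658 = 4785
title 9: 4785 + 658 = 5443
title 10: 5443 + 658 = 6101
title 11: 6101 + 658 = 6759
title 12: 6759 + 658 = 7417
title 13: 7417 + 658 = 8075
title 14: 8075 + 658 = 8733
title 15: 8733 + 658 = 9391
title 16: 9391 + 658 = 10049
title 17: 10049 + 658 = 10707
title 18: 10707 + 658 = 11365
title 19: 11365 + 658 = 12023
title 20: 12023 + 658 = 12681
title 21: 12681 + 658 = 13339
title 22: 13339 + 658 = 13997
title 23: 13997 + 658 = 14655
title 24: 14655 + 658 = 15313
title 25: 15313 + 658 = 15971
title 26: 15971 + 658 = 16629
title 27: 16629 + 658 = 17287
title 28: 17287 + 658 = 17945
title 29: 17945 + 658 = 18603
title 30: 18603 + 658 = 19261
title 31: 19261 + 658 = 19919

179, 837, 1495, 2153, 2811, 3469, 4127, 4785, 5443, 6101, 6759, 7417, 8075, 8733, 9391, 10049, 10707, 11365, 12023, 12681, 13339, 13997, 14655, 15313, 15971, 16629, 17287, 17945, 18603, 19261, 19919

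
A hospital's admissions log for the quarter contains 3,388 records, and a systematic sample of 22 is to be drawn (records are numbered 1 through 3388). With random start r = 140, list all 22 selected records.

140, 294, 448, 602, 756, 910, 1064, 1218, 1372, 1526, 1680, 1834, 1988, 2142, 2296, 2450, 2604, 2758, 2912, 3066, 3220, 3374

k = N/n = 3388/22 = 154
record 1: 140
record 2: 140 + 154 = 294
record 3: 294 + 154 = 448
record 4: 448 + 154 = 602
record 5: 602 + 154 = 756
record 6: 756 + 154 = 910
record 7: 910 + 154 = 1064
record 8: 1064 + 154 = 1218
record 9: 1218 + 154 = 1372
record 10: 1372 + 154 = 1526
record 11: 1526 + 154 = 1680
record 12: 1680 + 154 = 1834
record 13: 1834 + 154 = 1988
record 14: 1988 + 154 = 2142
record 15: 2142 + 154 = 2296
record 16: 2296 + 154 = 2450
record 17: 2450 + 154 = 2604
record 18: 2604 + 154 = 2758
record 19: 2758 + 154 = 2912
record 20: 2912 + 154 = 3066
record 21: 3066 + 154 = 3220
record 22: 3220 + 154 = 3374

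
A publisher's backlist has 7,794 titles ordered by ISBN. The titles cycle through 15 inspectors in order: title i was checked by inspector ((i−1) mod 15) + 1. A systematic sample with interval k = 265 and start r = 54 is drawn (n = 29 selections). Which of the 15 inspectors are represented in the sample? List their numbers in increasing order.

4, 9, 14

Consecutive selections differ by k = 265, so their inspector numbers differ by 265 mod 15 = 10.
gcd(265, 15) = 5, so the sample visits 15/5 = 3 distinct residues mod 15.
Start 54 is inspector 9; the inspectors hit are 4, 9, 14.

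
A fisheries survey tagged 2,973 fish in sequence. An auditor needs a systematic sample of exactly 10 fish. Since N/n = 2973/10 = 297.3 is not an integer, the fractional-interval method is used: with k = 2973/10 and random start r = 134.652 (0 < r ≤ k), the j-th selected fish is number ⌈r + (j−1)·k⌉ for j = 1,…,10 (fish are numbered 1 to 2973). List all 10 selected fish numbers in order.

j=1: r + 0k = 134.652 → ⌈·⌉ = 135
j=2: r + 1k = 431.952 → ⌈·⌉ = 432
j=3: r + 2k = 729.252 → ⌈·⌉ = 730
j=4: r + 3k = 1026.552 → ⌈·⌉ = 1027
j=5: r + 4k = 1323.852 → ⌈·⌉ = 1324
j=6: r + 5k = 1621.152 → ⌈·⌉ = 1622
j=7: r + 6k = 1918.452 → ⌈·⌉ = 1919
j=8: r + 7k = 2215.752 → ⌈·⌉ = 2216
j=9: r + 8k = 2513.052 → ⌈·⌉ = 2514
j=10: r + 9k = 2810.352 → ⌈·⌉ = 2811

135, 432, 730, 1027, 1324, 1622, 1919, 2216, 2514, 2811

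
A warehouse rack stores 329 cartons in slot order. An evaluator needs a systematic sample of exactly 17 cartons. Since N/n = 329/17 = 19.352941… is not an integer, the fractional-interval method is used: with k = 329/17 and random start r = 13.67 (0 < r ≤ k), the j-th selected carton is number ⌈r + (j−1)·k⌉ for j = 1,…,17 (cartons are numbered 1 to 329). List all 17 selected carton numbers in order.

j=1: r + 0k = 13.67 → ⌈·⌉ = 14
j=2: r + 1k = 33.022941… → ⌈·⌉ = 34
j=3: r + 2k = 52.375882… → ⌈·⌉ = 53
j=4: r + 3k = 71.728823… → ⌈·⌉ = 72
j=5: r + 4k = 91.081764… → ⌈·⌉ = 92
j=6: r + 5k = 110.434705… → ⌈·⌉ = 111
j=7: r + 6k = 129.787647… → ⌈·⌉ = 130
j=8: r + 7k = 149.140588… → ⌈·⌉ = 150
j=9: r + 8k = 168.493529… → ⌈·⌉ = 169
j=10: r + 9k = 187.846470… → ⌈·⌉ = 188
j=11: r + 10k = 207.199411… → ⌈·⌉ = 208
j=12: r + 11k = 226.552352… → ⌈·⌉ = 227
j=13: r + 12k = 245.905294… → ⌈·⌉ = 246
j=14: r + 13k = 265.258235… → ⌈·⌉ = 266
j=15: r + 14k = 284.611176… → ⌈·⌉ = 285
j=16: r + 15k = 303.964117… → ⌈·⌉ = 304
j=17: r + 16k = 323.317058… → ⌈·⌉ = 324

14, 34, 53, 72, 92, 111, 130, 150, 169, 188, 208, 227, 246, 266, 285, 304, 324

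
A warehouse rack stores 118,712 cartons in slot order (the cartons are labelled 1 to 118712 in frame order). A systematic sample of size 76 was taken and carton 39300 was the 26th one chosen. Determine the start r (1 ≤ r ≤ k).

k = 118712/76 = 1562
r = 39300 − (26−1)×1562 = 39300 − 39050 = 250

250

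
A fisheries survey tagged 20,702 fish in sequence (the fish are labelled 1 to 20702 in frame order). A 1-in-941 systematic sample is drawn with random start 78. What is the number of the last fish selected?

19839

k = 941
22nd selection = r + (22−1)·k = 78 + 21×941 = 78 + 19761 = 19839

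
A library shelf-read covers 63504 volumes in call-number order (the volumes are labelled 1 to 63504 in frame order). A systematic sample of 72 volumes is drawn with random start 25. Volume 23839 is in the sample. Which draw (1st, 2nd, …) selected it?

28

k = 63504/72 = 882
position = (23839 − 25)/882 + 1 = 23814/882 + 1 = 27 + 1 = 28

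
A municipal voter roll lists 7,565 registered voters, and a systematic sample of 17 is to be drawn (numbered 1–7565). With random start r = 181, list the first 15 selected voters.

k = N/n = 7565/17 = 445
voter 1: 181
voter 2: 181 + 445 = 626
voter 3: 626 + 445 = 1071
voter 4: 1071 + 445 = 1516
voter 5: 1516 + 445 = 1961
voter 6: 1961 + 445 = 2406
voter 7: 2406 + 445 = 2851
voter 8: 2851 + 445 = 3296
voter 9: 3296 + 445 = 3741
voter 10: 3741 + 445 = 4186
voter 11: 4186 + 445 = 4631
voter 12: 4631 + 445 = 5076
voter 13: 5076 + 445 = 5521
voter 14: 5521 + 445 = 5966
voter 15: 5966 + 445 = 6411

181, 626, 1071, 1516, 1961, 2406, 2851, 3296, 3741, 4186, 4631, 5076, 5521, 5966, 6411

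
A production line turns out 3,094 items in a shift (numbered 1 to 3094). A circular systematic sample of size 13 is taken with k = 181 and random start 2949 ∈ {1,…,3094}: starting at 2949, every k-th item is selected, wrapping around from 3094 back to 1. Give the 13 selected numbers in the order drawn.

Selection 1: 2949
Selection 2: 2949 + 181 = 3130 → 3130 − 3094 = 36
Selection 3: 36 + 181 = 217
Selection 4: 217 + 181 = 398
Selection 5: 398 + 181 = 579
Selection 6: 579 + 181 = 760
Selection 7: 760 + 181 = 941
Selection 8: 941 + 181 = 1122
Selection 9: 1122 + 181 = 1303
Selection 10: 1303 + 181 = 1484
Selection 11: 1484 + 181 = 1665
Selection 12: 1665 + 181 = 1846
Selection 13: 1846 + 181 = 2027

2949, 36, 217, 398, 579, 760, 941, 1122, 1303, 1484, 1665, 1846, 2027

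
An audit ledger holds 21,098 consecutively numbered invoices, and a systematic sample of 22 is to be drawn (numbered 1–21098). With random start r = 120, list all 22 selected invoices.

k = N/n = 21098/22 = 959
invoice 1: 120
invoice 2: 120 + 959 = 1079
invoice 3: 1079 + 959 = 2038
invoice 4: 2038 + 959 = 2997
invoice 5: 2997 + 959 = 3956
invoice 6: 3956 + 959 = 4915
invoice 7: 4915 + 959 = 5874
invoice 8: 5874 + 959 = 6833
invoice 9: 6833 + 959 = 7792
invoice 10: 7792 + 959 = 8751
invoice 11: 8751 + 959 = 9710
invoice 12: 9710 + 959 = 10669
invoice 13: 10669 + 959 = 11628
invoice 14: 11628 + 959 = 12587
invoice 15: 12587 + 959 = 13546
invoice 16: 13546 + 959 = 14505
invoice 17: 14505 + 959 = 15464
invoice 18: 15464 + 959 = 16423
invoice 19: 16423 + 959 = 17382
invoice 20: 17382 + 959 = 18341
invoice 21: 18341 + 959 = 19300
invoice 22: 19300 + 959 = 20259

120, 1079, 2038, 2997, 3956, 4915, 5874, 6833, 7792, 8751, 9710, 10669, 11628, 12587, 13546, 14505, 15464, 16423, 17382, 18341, 19300, 20259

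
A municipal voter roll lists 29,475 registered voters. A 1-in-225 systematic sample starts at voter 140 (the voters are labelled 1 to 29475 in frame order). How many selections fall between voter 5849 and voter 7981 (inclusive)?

k = 225
First selection ≥ 5849: 140 + ⌈(5849−140)/225⌉·225 = 140 + 26×225 = 5990
Last selection ≤ 7981: 140 + ⌊(7981−140)/225⌋·225 = 140 + 34×225 = 7790
Count = 34 − 26 + 1 = 9

9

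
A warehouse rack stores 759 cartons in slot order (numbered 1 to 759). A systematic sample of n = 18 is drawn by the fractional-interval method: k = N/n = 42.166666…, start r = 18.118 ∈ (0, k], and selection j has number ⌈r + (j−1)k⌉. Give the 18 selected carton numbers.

j=1: r + 0k = 18.118 → ⌈·⌉ = 19
j=2: r + 1k = 60.284666… → ⌈·⌉ = 61
j=3: r + 2k = 102.451333… → ⌈·⌉ = 103
j=4: r + 3k = 144.618 → ⌈·⌉ = 145
j=5: r + 4k = 186.784666… → ⌈·⌉ = 187
j=6: r + 5k = 228.951333… → ⌈·⌉ = 229
j=7: r + 6k = 271.118 → ⌈·⌉ = 272
j=8: r + 7k = 313.284666… → ⌈·⌉ = 314
j=9: r + 8k = 355.451333… → ⌈·⌉ = 356
j=10: r + 9k = 397.618 → ⌈·⌉ = 398
j=11: r + 10k = 439.784666… → ⌈·⌉ = 440
j=12: r + 11k = 481.951333… → ⌈·⌉ = 482
j=13: r + 12k = 524.118 → ⌈·⌉ = 525
j=14: r + 13k = 566.284666… → ⌈·⌉ = 567
j=15: r + 14k = 608.451333… → ⌈·⌉ = 609
j=16: r + 15k = 650.618 → ⌈·⌉ = 651
j=17: r + 16k = 692.784666… → ⌈·⌉ = 693
j=18: r + 17k = 734.951333… → ⌈·⌉ = 735

19, 61, 103, 145, 187, 229, 272, 314, 356, 398, 440, 482, 525, 567, 609, 651, 693, 735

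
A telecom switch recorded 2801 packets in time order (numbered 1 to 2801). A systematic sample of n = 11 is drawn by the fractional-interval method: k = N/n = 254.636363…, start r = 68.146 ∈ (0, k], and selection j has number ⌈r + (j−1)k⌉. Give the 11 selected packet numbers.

j=1: r + 0k = 68.146 → ⌈·⌉ = 69
j=2: r + 1k = 322.782363… → ⌈·⌉ = 323
j=3: r + 2k = 577.418727… → ⌈·⌉ = 578
j=4: r + 3k = 832.055090… → ⌈·⌉ = 833
j=5: r + 4k = 1086.691454… → ⌈·⌉ = 1087
j=6: r + 5k = 1341.327818… → ⌈·⌉ = 1342
j=7: r + 6k = 1595.964181… → ⌈·⌉ = 1596
j=8: r + 7k = 1850.600545… → ⌈·⌉ = 1851
j=9: r + 8k = 2105.236909… → ⌈·⌉ = 2106
j=10: r + 9k = 2359.873272… → ⌈·⌉ = 2360
j=11: r + 10k = 2614.509636… → ⌈·⌉ = 2615

69, 323, 578, 833, 1087, 1342, 1596, 1851, 2106, 2360, 2615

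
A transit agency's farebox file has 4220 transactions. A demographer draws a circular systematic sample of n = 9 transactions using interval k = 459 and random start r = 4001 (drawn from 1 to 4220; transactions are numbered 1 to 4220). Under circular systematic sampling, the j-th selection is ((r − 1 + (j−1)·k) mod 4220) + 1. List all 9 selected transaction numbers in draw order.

4001, 240, 699, 1158, 1617, 2076, 2535, 2994, 3453

Selection 1: 4001
Selection 2: 4001 + 459 = 4460 → 4460 − 4220 = 240
Selection 3: 240 + 459 = 699
Selection 4: 699 + 459 = 1158
Selection 5: 1158 + 459 = 1617
Selection 6: 1617 + 459 = 2076
Selection 7: 2076 + 459 = 2535
Selection 8: 2535 + 459 = 2994
Selection 9: 2994 + 459 = 3453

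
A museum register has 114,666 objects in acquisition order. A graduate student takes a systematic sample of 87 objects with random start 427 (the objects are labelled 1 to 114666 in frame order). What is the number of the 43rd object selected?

k = 114666/87 = 1318
43rd selection = r + (43−1)·k = 427 + 42×1318 = 427 + 55356 = 55783

55783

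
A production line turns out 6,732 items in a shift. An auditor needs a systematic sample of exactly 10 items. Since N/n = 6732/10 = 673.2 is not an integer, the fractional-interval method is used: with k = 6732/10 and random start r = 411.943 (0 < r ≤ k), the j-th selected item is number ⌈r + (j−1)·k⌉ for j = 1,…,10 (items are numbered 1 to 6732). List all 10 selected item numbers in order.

412, 1086, 1759, 2432, 3105, 3778, 4452, 5125, 5798, 6471

j=1: r + 0k = 411.943 → ⌈·⌉ = 412
j=2: r + 1k = 1085.143 → ⌈·⌉ = 1086
j=3: r + 2k = 1758.343 → ⌈·⌉ = 1759
j=4: r + 3k = 2431.543 → ⌈·⌉ = 2432
j=5: r + 4k = 3104.743 → ⌈·⌉ = 3105
j=6: r + 5k = 3777.943 → ⌈·⌉ = 3778
j=7: r + 6k = 4451.143 → ⌈·⌉ = 4452
j=8: r + 7k = 5124.343 → ⌈·⌉ = 5125
j=9: r + 8k = 5797.543 → ⌈·⌉ = 5798
j=10: r + 9k = 6470.743 → ⌈·⌉ = 6471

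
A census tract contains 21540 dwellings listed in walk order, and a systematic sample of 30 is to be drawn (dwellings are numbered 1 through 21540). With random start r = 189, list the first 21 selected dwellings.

189, 907, 1625, 2343, 3061, 3779, 4497, 5215, 5933, 6651, 7369, 8087, 8805, 9523, 10241, 10959, 11677, 12395, 13113, 13831, 14549

k = N/n = 21540/30 = 718
dwelling 1: 189
dwelling 2: 189 + 718 = 907
dwelling 3: 907 + 718 = 1625
dwelling 4: 1625 + 718 = 2343
dwelling 5: 2343 + 718 = 3061
dwelling 6: 3061 + 718 = 3779
dwelling 7: 3779 + 718 = 4497
dwelling 8: 4497 + 718 = 5215
dwelling 9: 5215 + 718 = 5933
dwelling 10: 5933 + 718 = 6651
dwelling 11: 6651 + 718 = 7369
dwelling 12: 7369 + 718 = 8087
dwelling 13: 8087 + 718 = 8805
dwelling 14: 8805 + 718 = 9523
dwelling 15: 9523 + 718 = 10241
dwelling 16: 10241 + 718 = 10959
dwelling 17: 10959 + 718 = 11677
dwelling 18: 11677 + 718 = 12395
dwelling 19: 12395 + 718 = 13113
dwelling 20: 13113 + 718 = 13831
dwelling 21: 13831 + 718 = 14549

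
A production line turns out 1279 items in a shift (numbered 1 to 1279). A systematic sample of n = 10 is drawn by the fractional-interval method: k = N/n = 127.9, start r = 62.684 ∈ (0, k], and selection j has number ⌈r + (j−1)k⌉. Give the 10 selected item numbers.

j=1: r + 0k = 62.684 → ⌈·⌉ = 63
j=2: r + 1k = 190.584 → ⌈·⌉ = 191
j=3: r + 2k = 318.484 → ⌈·⌉ = 319
j=4: r + 3k = 446.384 → ⌈·⌉ = 447
j=5: r + 4k = 574.284 → ⌈·⌉ = 575
j=6: r + 5k = 702.184 → ⌈·⌉ = 703
j=7: r + 6k = 830.084 → ⌈·⌉ = 831
j=8: r + 7k = 957.984 → ⌈·⌉ = 958
j=9: r + 8k = 1085.884 → ⌈·⌉ = 1086
j=10: r + 9k = 1213.784 → ⌈·⌉ = 1214

63, 191, 319, 447, 575, 703, 831, 958, 1086, 1214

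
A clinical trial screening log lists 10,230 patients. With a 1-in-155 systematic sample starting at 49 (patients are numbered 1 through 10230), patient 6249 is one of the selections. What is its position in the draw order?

41

k = 155
position = (6249 − 49)/155 + 1 = 6200/155 + 1 = 40 + 1 = 41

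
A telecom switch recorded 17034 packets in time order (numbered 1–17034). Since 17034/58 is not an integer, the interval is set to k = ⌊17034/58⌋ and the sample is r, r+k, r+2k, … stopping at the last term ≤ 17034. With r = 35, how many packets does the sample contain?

k = ⌊17034/58⌋ = 293
Achieved size = ⌊(17034 − 35)/293⌋ + 1 = ⌊16999/293⌋ + 1 = 58 + 1 = 59
(last selection: 35 + 58×293 = 17029 ≤ 17034; next would be 17322 > 17034)

59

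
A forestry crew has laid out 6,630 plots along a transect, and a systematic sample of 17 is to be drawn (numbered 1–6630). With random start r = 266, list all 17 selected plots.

k = N/n = 6630/17 = 390
plot 1: 266
plot 2: 266 + 390 = 656
plot 3: 656 + 390 = 1046
plot 4: 1046 + 390 = 1436
plot 5: 1436 + 390 = 1826
plot 6: 1826 + 390 = 2216
plot 7: 2216 + 390 = 2606
plot 8: 2606 + 390 = 2996
plot 9: 2996 + 390 = 3386
plot 10: 3386 + 390 = 3776
plot 11: 3776 + 390 = 4166
plot 12: 4166 + 390 = 4556
plot 13: 4556 + 390 = 4946
plot 14: 4946 + 390 = 5336
plot 15: 5336 + 390 = 5726
plot 16: 5726 + 390 = 6116
plot 17: 6116 + 390 = 6506

266, 656, 1046, 1436, 1826, 2216, 2606, 2996, 3386, 3776, 4166, 4556, 4946, 5336, 5726, 6116, 6506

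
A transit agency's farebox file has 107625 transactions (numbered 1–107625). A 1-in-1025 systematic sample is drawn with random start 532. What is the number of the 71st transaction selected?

k = 1025
71st selection = r + (71−1)·k = 532 + 70×1025 = 532 + 71750 = 72282

72282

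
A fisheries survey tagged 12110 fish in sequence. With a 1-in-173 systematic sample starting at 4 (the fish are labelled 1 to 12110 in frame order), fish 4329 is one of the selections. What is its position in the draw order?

k = 173
position = (4329 − 4)/173 + 1 = 4325/173 + 1 = 25 + 1 = 26

26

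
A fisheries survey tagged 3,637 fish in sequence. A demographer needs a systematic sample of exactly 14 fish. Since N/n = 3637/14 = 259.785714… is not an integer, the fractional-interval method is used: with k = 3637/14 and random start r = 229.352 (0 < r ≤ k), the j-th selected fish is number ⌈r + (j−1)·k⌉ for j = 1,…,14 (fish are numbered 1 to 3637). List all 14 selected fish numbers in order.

j=1: r + 0k = 229.352 → ⌈·⌉ = 230
j=2: r + 1k = 489.137714… → ⌈·⌉ = 490
j=3: r + 2k = 748.923428… → ⌈·⌉ = 749
j=4: r + 3k = 1008.709142… → ⌈·⌉ = 1009
j=5: r + 4k = 1268.494857… → ⌈·⌉ = 1269
j=6: r + 5k = 1528.280571… → ⌈·⌉ = 1529
j=7: r + 6k = 1788.066285… → ⌈·⌉ = 1789
j=8: r + 7k = 2047.852 → ⌈·⌉ = 2048
j=9: r + 8k = 2307.637714… → ⌈·⌉ = 2308
j=10: r + 9k = 2567.423428… → ⌈·⌉ = 2568
j=11: r + 10k = 2827.209142… → ⌈·⌉ = 2828
j=12: r + 11k = 3086.994857… → ⌈·⌉ = 3087
j=13: r + 12k = 3346.780571… → ⌈·⌉ = 3347
j=14: r + 13k = 3606.566285… → ⌈·⌉ = 3607

230, 490, 749, 1009, 1269, 1529, 1789, 2048, 2308, 2568, 2828, 3087, 3347, 3607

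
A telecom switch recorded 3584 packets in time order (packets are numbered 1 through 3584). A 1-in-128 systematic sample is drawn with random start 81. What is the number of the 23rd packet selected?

2897

k = 128
23rd selection = r + (23−1)·k = 81 + 22×128 = 81 + 2816 = 2897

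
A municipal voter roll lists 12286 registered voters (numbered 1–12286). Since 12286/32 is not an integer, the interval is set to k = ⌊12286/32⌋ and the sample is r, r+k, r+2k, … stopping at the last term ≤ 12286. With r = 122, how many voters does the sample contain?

32

k = ⌊12286/32⌋ = 383
Achieved size = ⌊(12286 − 122)/383⌋ + 1 = ⌊12164/383⌋ + 1 = 31 + 1 = 32
(last selection: 122 + 31×383 = 11995 ≤ 12286; next would be 12378 > 12286)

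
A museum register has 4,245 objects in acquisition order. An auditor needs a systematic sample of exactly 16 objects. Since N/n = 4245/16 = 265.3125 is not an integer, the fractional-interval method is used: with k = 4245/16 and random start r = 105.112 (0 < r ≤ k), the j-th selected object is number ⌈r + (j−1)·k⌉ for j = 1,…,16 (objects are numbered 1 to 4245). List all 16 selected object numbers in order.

j=1: r + 0k = 105.112 → ⌈·⌉ = 106
j=2: r + 1k = 370.4245 → ⌈·⌉ = 371
j=3: r + 2k = 635.737 → ⌈·⌉ = 636
j=4: r + 3k = 901.0495 → ⌈·⌉ = 902
j=5: r + 4k = 1166.362 → ⌈·⌉ = 1167
j=6: r + 5k = 1431.6745 → ⌈·⌉ = 1432
j=7: r + 6k = 1696.987 → ⌈·⌉ = 1697
j=8: r + 7k = 1962.2995 → ⌈·⌉ = 1963
j=9: r + 8k = 2227.612 → ⌈·⌉ = 2228
j=10: r + 9k = 2492.9245 → ⌈·⌉ = 2493
j=11: r + 10k = 2758.237 → ⌈·⌉ = 2759
j=12: r + 11k = 3023.5495 → ⌈·⌉ = 3024
j=13: r + 12k = 3288.862 → ⌈·⌉ = 3289
j=14: r + 13k = 3554.1745 → ⌈·⌉ = 3555
j=15: r + 14k = 3819.487 → ⌈·⌉ = 3820
j=16: r + 15k = 4084.7995 → ⌈·⌉ = 4085

106, 371, 636, 902, 1167, 1432, 1697, 1963, 2228, 2493, 2759, 3024, 3289, 3555, 3820, 4085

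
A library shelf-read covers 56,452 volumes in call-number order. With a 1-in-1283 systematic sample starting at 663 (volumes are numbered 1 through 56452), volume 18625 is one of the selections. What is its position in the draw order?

k = 1283
position = (18625 − 663)/1283 + 1 = 17962/1283 + 1 = 14 + 1 = 15

15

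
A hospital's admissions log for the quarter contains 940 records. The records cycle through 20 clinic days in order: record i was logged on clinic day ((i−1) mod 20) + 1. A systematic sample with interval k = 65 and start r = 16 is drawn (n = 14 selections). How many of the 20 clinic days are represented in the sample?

4

Consecutive selections differ by k = 65, so their clinic day numbers differ by 65 mod 20 = 5.
gcd(65, 20) = 5, so the sample visits 20/5 = 4 distinct residues mod 20.
Start 16 is clinic day 16; the clinic days hit are 1, 6, 11, 16.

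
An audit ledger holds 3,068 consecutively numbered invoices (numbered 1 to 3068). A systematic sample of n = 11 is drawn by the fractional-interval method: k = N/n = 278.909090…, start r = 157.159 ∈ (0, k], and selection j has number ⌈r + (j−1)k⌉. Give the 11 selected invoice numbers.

158, 437, 715, 994, 1273, 1552, 1831, 2110, 2389, 2668, 2947

j=1: r + 0k = 157.159 → ⌈·⌉ = 158
j=2: r + 1k = 436.068090… → ⌈·⌉ = 437
j=3: r + 2k = 714.977181… → ⌈·⌉ = 715
j=4: r + 3k = 993.886272… → ⌈·⌉ = 994
j=5: r + 4k = 1272.795363… → ⌈·⌉ = 1273
j=6: r + 5k = 1551.704454… → ⌈·⌉ = 1552
j=7: r + 6k = 1830.613545… → ⌈·⌉ = 1831
j=8: r + 7k = 2109.522636… → ⌈·⌉ = 2110
j=9: r + 8k = 2388.431727… → ⌈·⌉ = 2389
j=10: r + 9k = 2667.340818… → ⌈·⌉ = 2668
j=11: r + 10k = 2946.249909… → ⌈·⌉ = 2947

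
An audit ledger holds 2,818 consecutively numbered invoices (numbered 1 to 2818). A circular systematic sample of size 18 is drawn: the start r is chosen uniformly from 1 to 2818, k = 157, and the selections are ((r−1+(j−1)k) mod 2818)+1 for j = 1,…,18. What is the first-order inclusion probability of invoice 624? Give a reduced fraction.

For each position j, as r ranges over 1…2818 the j-th selection hits every invoice exactly once, so invoice 624 is selected for exactly 18 of the 2818 starts.
Inclusion probability = 18/2818 = 9/1409.

9/1409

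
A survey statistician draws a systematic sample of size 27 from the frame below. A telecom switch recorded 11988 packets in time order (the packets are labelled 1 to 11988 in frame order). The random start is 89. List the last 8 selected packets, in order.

8525, 8969, 9413, 9857, 10301, 10745, 11189, 11633

k = N/n = 11988/27 = 444
20th selection = 89 + 19×444 = 8525
21st: 8525 + 444 = 8969
22nd: 8969 + 444 = 9413
23rd: 9413 + 444 = 9857
24th: 9857 + 444 = 10301
25th: 10301 + 444 = 10745
26th: 10745 + 444 = 11189
27th: 11189 + 444 = 11633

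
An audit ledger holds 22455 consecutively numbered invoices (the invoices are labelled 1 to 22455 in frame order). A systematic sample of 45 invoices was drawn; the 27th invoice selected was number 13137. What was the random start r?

163

k = 22455/45 = 499
r = 13137 − (27−1)×499 = 13137 − 12974 = 163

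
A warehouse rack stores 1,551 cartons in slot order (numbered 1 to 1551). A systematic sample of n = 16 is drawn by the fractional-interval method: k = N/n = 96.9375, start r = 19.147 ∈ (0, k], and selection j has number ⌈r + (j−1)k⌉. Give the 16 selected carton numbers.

j=1: r + 0k = 19.147 → ⌈·⌉ = 20
j=2: r + 1k = 116.0845 → ⌈·⌉ = 117
j=3: r + 2k = 213.022 → ⌈·⌉ = 214
j=4: r + 3k = 309.9595 → ⌈·⌉ = 310
j=5: r + 4k = 406.897 → ⌈·⌉ = 407
j=6: r + 5k = 503.8345 → ⌈·⌉ = 504
j=7: r + 6k = 600.772 → ⌈·⌉ = 601
j=8: r + 7k = 697.7095 → ⌈·⌉ = 698
j=9: r + 8k = 794.647 → ⌈·⌉ = 795
j=10: r + 9k = 891.5845 → ⌈·⌉ = 892
j=11: r + 10k = 988.522 → ⌈·⌉ = 989
j=12: r + 11k = 1085.4595 → ⌈·⌉ = 1086
j=13: r + 12k = 1182.397 → ⌈·⌉ = 1183
j=14: r + 13k = 1279.3345 → ⌈·⌉ = 1280
j=15: r + 14k = 1376.272 → ⌈·⌉ = 1377
j=16: r + 15k = 1473.2095 → ⌈·⌉ = 1474

20, 117, 214, 310, 407, 504, 601, 698, 795, 892, 989, 1086, 1183, 1280, 1377, 1474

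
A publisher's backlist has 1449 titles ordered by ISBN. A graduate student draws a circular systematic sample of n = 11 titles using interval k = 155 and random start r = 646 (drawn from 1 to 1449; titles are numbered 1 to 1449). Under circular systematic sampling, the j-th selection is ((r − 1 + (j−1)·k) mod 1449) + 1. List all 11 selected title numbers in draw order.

646, 801, 956, 1111, 1266, 1421, 127, 282, 437, 592, 747

Selection 1: 646
Selection 2: 646 + 155 = 801
Selection 3: 801 + 155 = 956
Selection 4: 956 + 155 = 1111
Selection 5: 1111 + 155 = 1266
Selection 6: 1266 + 155 = 1421
Selection 7: 1421 + 155 = 1576 → 1576 − 1449 = 127
Selection 8: 127 + 155 = 282
Selection 9: 282 + 155 = 437
Selection 10: 437 + 155 = 592
Selection 11: 592 + 155 = 747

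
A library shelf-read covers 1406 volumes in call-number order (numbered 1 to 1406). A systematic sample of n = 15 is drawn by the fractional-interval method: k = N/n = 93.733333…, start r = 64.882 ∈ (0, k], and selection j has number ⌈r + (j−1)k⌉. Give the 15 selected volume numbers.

j=1: r + 0k = 64.882 → ⌈·⌉ = 65
j=2: r + 1k = 158.615333… → ⌈·⌉ = 159
j=3: r + 2k = 252.348666… → ⌈·⌉ = 253
j=4: r + 3k = 346.082 → ⌈·⌉ = 347
j=5: r + 4k = 439.815333… → ⌈·⌉ = 440
j=6: r + 5k = 533.548666… → ⌈·⌉ = 534
j=7: r + 6k = 627.282 → ⌈·⌉ = 628
j=8: r + 7k = 721.015333… → ⌈·⌉ = 722
j=9: r + 8k = 814.748666… → ⌈·⌉ = 815
j=10: r + 9k = 908.482 → ⌈·⌉ = 909
j=11: r + 10k = 1002.215333… → ⌈·⌉ = 1003
j=12: r + 11k = 1095.948666… → ⌈·⌉ = 1096
j=13: r + 12k = 1189.682 → ⌈·⌉ = 1190
j=14: r + 13k = 1283.415333… → ⌈·⌉ = 1284
j=15: r + 14k = 1377.148666… → ⌈·⌉ = 1378

65, 159, 253, 347, 440, 534, 628, 722, 815, 909, 1003, 1096, 1190, 1284, 1378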